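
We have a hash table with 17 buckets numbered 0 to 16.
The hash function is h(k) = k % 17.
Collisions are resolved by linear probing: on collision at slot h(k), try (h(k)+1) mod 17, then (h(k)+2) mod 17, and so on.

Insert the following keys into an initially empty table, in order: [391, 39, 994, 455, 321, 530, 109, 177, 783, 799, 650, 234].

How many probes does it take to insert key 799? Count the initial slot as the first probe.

391 hashes to 0; slot 0 is free -> place at 0.
39 hashes to 5; slot 5 is free -> place at 5.
994 hashes to 8; slot 8 is free -> place at 8.
455 hashes to 13; slot 13 is free -> place at 13.
321 hashes to 15; slot 15 is free -> place at 15.
530 hashes to 3; slot 3 is free -> place at 3.
109 hashes to 7; slot 7 is free -> place at 7.
177 hashes to 7; 7,8 taken -> place at 9.
783 hashes to 1; slot 1 is free -> place at 1.
799 hashes to 0; 0,1 taken -> place at 2.
650 hashes to 4; slot 4 is free -> place at 4.
234 hashes to 13; 13 taken -> place at 14.
Table: [391, 783, 799, 530, 650, 39, ., 109, 994, 177, ., ., ., 455, 234, 321, .]

3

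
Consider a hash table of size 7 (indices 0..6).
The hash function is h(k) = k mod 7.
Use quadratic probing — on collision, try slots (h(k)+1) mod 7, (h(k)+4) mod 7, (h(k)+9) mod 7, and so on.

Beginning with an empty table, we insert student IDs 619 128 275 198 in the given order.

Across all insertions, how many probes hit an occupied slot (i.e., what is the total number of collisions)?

5

Insert 619: h=3, slot 3 empty -> index 3.
Insert 128: h=2, slot 2 empty -> index 2.
Insert 275: h=2, slots 2,3 occupied -> index 6.
Insert 198: h=2, slots 2,3,6 occupied -> index 4.
Table: [-, -, 128, 619, 198, -, 275]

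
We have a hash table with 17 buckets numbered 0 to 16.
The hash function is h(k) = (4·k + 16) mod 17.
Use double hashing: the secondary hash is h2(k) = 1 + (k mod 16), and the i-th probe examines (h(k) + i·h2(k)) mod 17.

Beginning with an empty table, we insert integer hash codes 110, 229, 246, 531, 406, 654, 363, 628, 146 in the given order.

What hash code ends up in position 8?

110 hashes to 14; slot 14 is free → place at 14.
229 hashes to 14, h2=6; 14 taken → place at 3.
246 hashes to 14, h2=7; 14 taken → place at 4.
531 hashes to 15; slot 15 is free → place at 15.
406 hashes to 8; slot 8 is free → place at 8.
654 hashes to 14, h2=15; 14 taken → place at 12.
363 hashes to 6; slot 6 is free → place at 6.
628 hashes to 12, h2=5; 12 taken → place at 0.
146 hashes to 5; slot 5 is free → place at 5.
Table: [628, ., ., 229, 246, 146, 363, ., 406, ., ., ., 654, ., 110, 531, .]

406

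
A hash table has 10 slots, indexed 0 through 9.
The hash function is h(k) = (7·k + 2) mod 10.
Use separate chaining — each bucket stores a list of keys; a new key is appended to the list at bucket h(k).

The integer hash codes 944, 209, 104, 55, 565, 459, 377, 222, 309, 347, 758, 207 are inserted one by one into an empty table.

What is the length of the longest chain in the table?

Insert 944: h=0, bucket 0 empty -> new chain.
Insert 209: h=5, bucket 5 empty -> new chain.
Insert 104: h=0, bucket 0 nonempty -> append to chain.
Insert 55: h=7, bucket 7 empty -> new chain.
Insert 565: h=7, bucket 7 nonempty -> append to chain.
Insert 459: h=5, bucket 5 nonempty -> append to chain.
Insert 377: h=1, bucket 1 empty -> new chain.
Insert 222: h=6, bucket 6 empty -> new chain.
Insert 309: h=5, bucket 5 nonempty -> append to chain.
Insert 347: h=1, bucket 1 nonempty -> append to chain.
Insert 758: h=8, bucket 8 empty -> new chain.
Insert 207: h=1, bucket 1 nonempty -> append to chain.
Final buckets:
0: 944 -> 104
1: 377 -> 347 -> 207
2: -
3: -
4: -
5: 209 -> 459 -> 309
6: 222
7: 55 -> 565
8: 758
9: -

3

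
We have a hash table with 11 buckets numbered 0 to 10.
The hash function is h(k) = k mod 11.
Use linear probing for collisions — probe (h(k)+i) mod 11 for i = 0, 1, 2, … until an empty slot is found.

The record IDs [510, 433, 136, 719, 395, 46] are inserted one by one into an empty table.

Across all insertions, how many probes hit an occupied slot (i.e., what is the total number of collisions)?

6

510: h=4 => slot 4
433: h=4, probe 4,5 => slot 5
136: h=4, probe 4,5,6 => slot 6
719: h=4, probe 4,5,6,7 => slot 7
395: h=10 => slot 10
46: h=2 => slot 2
Table: [-, -, 46, -, 510, 433, 136, 719, -, -, 395]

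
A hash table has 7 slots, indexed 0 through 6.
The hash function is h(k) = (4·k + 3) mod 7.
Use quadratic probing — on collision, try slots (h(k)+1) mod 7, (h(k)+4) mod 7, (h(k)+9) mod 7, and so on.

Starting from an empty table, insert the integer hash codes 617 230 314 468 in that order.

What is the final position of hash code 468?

1

617: h=0 -> slot 0
230: h=6 -> slot 6
314: h=6, probe 6,0,3 -> slot 3
468: h=6, probe 6,0,3,1 -> slot 1
Table: [617, 468, _, 314, _, _, 230]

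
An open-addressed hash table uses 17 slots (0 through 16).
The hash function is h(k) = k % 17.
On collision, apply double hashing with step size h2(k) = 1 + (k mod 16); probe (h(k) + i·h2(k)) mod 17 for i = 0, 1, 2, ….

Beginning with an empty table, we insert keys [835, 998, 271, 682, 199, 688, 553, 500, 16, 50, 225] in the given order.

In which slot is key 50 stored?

835 hashes to 2; slot 2 is free -> place at 2.
998 hashes to 12; slot 12 is free -> place at 12.
271 hashes to 16; slot 16 is free -> place at 16.
682 hashes to 2, h2=11; 2 taken -> place at 13.
199 hashes to 12, h2=8; 12 taken -> place at 3.
688 hashes to 8; slot 8 is free -> place at 8.
553 hashes to 9; slot 9 is free -> place at 9.
500 hashes to 7; slot 7 is free -> place at 7.
16 hashes to 16, h2=1; 16 taken -> place at 0.
50 hashes to 16, h2=3; 16,2 taken -> place at 5.
225 hashes to 4; slot 4 is free -> place at 4.
Table: [16, —, 835, 199, 225, 50, —, 500, 688, 553, —, —, 998, 682, —, —, 271]

5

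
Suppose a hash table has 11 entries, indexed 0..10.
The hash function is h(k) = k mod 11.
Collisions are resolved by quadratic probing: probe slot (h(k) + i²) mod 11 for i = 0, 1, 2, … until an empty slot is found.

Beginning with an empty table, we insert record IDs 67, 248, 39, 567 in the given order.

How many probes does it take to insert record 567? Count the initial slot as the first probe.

67 hashes to 1; slot 1 is free -> place at 1.
248 hashes to 6; slot 6 is free -> place at 6.
39 hashes to 6; 6 taken -> place at 7.
567 hashes to 6; 6,7 taken -> place at 10.
Table: [—, 67, —, —, —, —, 248, 39, —, —, 567]

3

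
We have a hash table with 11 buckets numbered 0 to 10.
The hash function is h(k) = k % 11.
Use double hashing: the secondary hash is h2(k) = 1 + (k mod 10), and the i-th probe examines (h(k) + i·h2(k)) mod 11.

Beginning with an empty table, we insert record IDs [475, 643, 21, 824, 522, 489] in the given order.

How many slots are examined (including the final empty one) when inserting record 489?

3

Insert 475: h=2, slot 2 empty → index 2.
Insert 643: h=5, slot 5 empty → index 5.
Insert 21: h=10, slot 10 empty → index 10.
Insert 824: h=10, h2=5, slot 10 occupied → index 4.
Insert 522: h=5, h2=3, slot 5 occupied → index 8.
Insert 489: h=5, h2=10, slots 5,4 occupied → index 3.
Table: [_, _, 475, 489, 824, 643, _, _, 522, _, 21]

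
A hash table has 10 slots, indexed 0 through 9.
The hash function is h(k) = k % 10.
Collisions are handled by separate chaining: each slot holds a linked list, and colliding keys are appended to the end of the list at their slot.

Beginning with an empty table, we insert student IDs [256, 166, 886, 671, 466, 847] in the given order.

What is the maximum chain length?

256 → bucket 6
166 → bucket 6 (collision)
886 → bucket 6 (collision)
671 → bucket 1
466 → bucket 6 (collision)
847 → bucket 7
Final buckets:
0: ∅
1: 671
2: ∅
3: ∅
4: ∅
5: ∅
6: 256 -> 166 -> 886 -> 466
7: 847
8: ∅
9: ∅

4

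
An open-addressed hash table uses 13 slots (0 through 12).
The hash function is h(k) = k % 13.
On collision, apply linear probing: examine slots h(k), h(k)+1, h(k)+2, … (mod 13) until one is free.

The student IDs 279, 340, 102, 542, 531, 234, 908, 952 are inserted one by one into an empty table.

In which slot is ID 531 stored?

12

279: h=6 → slot 6
340: h=2 → slot 2
102: h=11 → slot 11
542: h=9 → slot 9
531: h=11, probe 11,12 → slot 12
234: h=0 → slot 0
908: h=11, probe 11,12,0,1 → slot 1
952: h=3 → slot 3
Table: [234, 908, 340, 952, —, —, 279, —, —, 542, —, 102, 531]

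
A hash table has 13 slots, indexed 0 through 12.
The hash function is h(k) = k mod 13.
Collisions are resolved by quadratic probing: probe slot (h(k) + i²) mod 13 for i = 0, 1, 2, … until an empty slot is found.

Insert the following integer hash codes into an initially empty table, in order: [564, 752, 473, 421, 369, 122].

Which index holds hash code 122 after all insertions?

8

564: h=5 => slot 5
752: h=11 => slot 11
473: h=5, probe 5,6 => slot 6
421: h=5, probe 5,6,9 => slot 9
369: h=5, probe 5,6,9,1 => slot 1
122: h=5, probe 5,6,9,1,8 => slot 8
Table: [∅, 369, ∅, ∅, ∅, 564, 473, ∅, 122, 421, ∅, 752, ∅]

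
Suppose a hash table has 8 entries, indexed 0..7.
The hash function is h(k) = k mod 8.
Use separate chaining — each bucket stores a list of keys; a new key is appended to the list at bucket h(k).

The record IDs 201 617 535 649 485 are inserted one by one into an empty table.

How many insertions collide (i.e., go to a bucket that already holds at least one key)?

Insert 201: h=1, bucket 1 empty → new chain.
Insert 617: h=1, bucket 1 nonempty → append to chain.
Insert 535: h=7, bucket 7 empty → new chain.
Insert 649: h=1, bucket 1 nonempty → append to chain.
Insert 485: h=5, bucket 5 empty → new chain.
Final buckets:
0: -
1: 201 -> 617 -> 649
2: -
3: -
4: -
5: 485
6: -
7: 535

2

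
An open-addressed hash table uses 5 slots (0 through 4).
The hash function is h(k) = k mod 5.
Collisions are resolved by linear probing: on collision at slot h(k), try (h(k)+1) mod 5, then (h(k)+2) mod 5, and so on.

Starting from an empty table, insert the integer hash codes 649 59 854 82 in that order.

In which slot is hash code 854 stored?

1

649: h=4 -> slot 4
59: h=4, probe 4,0 -> slot 0
854: h=4, probe 4,0,1 -> slot 1
82: h=2 -> slot 2
Table: [59, 854, 82, ∅, 649]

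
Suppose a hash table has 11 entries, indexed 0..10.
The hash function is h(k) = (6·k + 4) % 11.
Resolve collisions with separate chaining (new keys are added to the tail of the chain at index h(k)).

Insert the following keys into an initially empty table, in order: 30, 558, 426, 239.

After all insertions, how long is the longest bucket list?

Insert 30: h=8, bucket 8 empty → new chain.
Insert 558: h=8, bucket 8 nonempty → append to chain.
Insert 426: h=8, bucket 8 nonempty → append to chain.
Insert 239: h=8, bucket 8 nonempty → append to chain.
Final buckets:
0: -
1: -
2: -
3: -
4: -
5: -
6: -
7: -
8: 30 -> 558 -> 426 -> 239
9: -
10: -

4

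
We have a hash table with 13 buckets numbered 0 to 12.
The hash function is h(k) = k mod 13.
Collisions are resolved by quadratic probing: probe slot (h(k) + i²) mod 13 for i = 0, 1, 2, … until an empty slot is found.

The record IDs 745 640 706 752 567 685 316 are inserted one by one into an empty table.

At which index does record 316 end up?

745 hashes to 4; slot 4 is free => place at 4.
640 hashes to 3; slot 3 is free => place at 3.
706 hashes to 4; 4 taken => place at 5.
752 hashes to 11; slot 11 is free => place at 11.
567 hashes to 8; slot 8 is free => place at 8.
685 hashes to 9; slot 9 is free => place at 9.
316 hashes to 4; 4,5,8 taken => place at 0.
Table: [316, _, _, 640, 745, 706, _, _, 567, 685, _, 752, _]

0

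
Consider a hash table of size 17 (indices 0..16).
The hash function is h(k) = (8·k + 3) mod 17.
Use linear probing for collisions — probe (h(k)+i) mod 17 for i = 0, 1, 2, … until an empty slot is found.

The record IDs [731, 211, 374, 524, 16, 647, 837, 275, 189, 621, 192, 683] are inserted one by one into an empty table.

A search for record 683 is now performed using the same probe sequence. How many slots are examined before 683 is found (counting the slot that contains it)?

731 hashes to 3; slot 3 is free → place at 3.
211 hashes to 8; slot 8 is free → place at 8.
374 hashes to 3; 3 taken → place at 4.
524 hashes to 13; slot 13 is free → place at 13.
16 hashes to 12; slot 12 is free → place at 12.
647 hashes to 11; slot 11 is free → place at 11.
837 hashes to 1; slot 1 is free → place at 1.
275 hashes to 10; slot 10 is free → place at 10.
189 hashes to 2; slot 2 is free → place at 2.
621 hashes to 7; slot 7 is free → place at 7.
192 hashes to 9; slot 9 is free → place at 9.
683 hashes to 10; 10,11,12,13 taken → place at 14.
Table: [_, 837, 189, 731, 374, _, _, 621, 211, 192, 275, 647, 16, 524, 683, _, _]
Lookup 683: h=10, probe 10,11,12,13,14 → found at 14.

5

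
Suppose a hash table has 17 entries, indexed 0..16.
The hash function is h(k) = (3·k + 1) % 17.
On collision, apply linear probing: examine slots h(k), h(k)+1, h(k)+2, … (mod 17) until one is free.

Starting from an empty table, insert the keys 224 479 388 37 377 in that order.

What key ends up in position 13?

377

224: h=10 → slot 10
479: h=10, probe 10,11 → slot 11
388: h=9 → slot 9
37: h=10, probe 10,11,12 → slot 12
377: h=10, probe 10,11,12,13 → slot 13
Table: [∅, ∅, ∅, ∅, ∅, ∅, ∅, ∅, ∅, 388, 224, 479, 37, 377, ∅, ∅, ∅]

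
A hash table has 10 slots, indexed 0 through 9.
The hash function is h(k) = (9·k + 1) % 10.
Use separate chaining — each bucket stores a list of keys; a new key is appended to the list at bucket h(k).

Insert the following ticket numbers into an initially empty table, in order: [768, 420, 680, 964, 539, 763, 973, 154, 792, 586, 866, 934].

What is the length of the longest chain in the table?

3

Insert 768: h=3, bucket 3 empty -> new chain.
Insert 420: h=1, bucket 1 empty -> new chain.
Insert 680: h=1, bucket 1 nonempty -> append to chain.
Insert 964: h=7, bucket 7 empty -> new chain.
Insert 539: h=2, bucket 2 empty -> new chain.
Insert 763: h=8, bucket 8 empty -> new chain.
Insert 973: h=8, bucket 8 nonempty -> append to chain.
Insert 154: h=7, bucket 7 nonempty -> append to chain.
Insert 792: h=9, bucket 9 empty -> new chain.
Insert 586: h=5, bucket 5 empty -> new chain.
Insert 866: h=5, bucket 5 nonempty -> append to chain.
Insert 934: h=7, bucket 7 nonempty -> append to chain.
Final buckets:
0: ∅
1: 420 -> 680
2: 539
3: 768
4: ∅
5: 586 -> 866
6: ∅
7: 964 -> 154 -> 934
8: 763 -> 973
9: 792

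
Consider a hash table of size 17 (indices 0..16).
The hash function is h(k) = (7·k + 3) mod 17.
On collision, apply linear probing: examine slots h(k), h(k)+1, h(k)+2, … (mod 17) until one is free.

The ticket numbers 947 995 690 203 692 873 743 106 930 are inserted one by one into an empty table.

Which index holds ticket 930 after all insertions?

6

Insert 947: h=2, slot 2 empty -> index 2.
Insert 995: h=15, slot 15 empty -> index 15.
Insert 690: h=5, slot 5 empty -> index 5.
Insert 203: h=13, slot 13 empty -> index 13.
Insert 692: h=2, slot 2 occupied -> index 3.
Insert 873: h=11, slot 11 empty -> index 11.
Insert 743: h=2, slots 2,3 occupied -> index 4.
Insert 106: h=14, slot 14 empty -> index 14.
Insert 930: h=2, slots 2,3,4,5 occupied -> index 6.
Table: [_, _, 947, 692, 743, 690, 930, _, _, _, _, 873, _, 203, 106, 995, _]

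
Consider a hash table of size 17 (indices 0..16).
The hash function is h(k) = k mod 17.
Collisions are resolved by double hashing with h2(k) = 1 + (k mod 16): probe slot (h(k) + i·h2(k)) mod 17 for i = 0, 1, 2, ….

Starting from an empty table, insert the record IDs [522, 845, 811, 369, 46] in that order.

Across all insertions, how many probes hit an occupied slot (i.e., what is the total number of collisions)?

4

522 hashes to 12; slot 12 is free → place at 12.
845 hashes to 12, h2=14; 12 taken → place at 9.
811 hashes to 12, h2=12; 12 taken → place at 7.
369 hashes to 12, h2=2; 12 taken → place at 14.
46 hashes to 12, h2=15; 12 taken → place at 10.
Table: [∅, ∅, ∅, ∅, ∅, ∅, ∅, 811, ∅, 845, 46, ∅, 522, ∅, 369, ∅, ∅]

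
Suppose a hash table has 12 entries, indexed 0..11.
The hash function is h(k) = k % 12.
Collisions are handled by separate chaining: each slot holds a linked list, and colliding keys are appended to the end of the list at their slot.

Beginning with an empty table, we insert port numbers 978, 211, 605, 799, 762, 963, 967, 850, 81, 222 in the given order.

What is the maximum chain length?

3

978 -> bucket 6
211 -> bucket 7
605 -> bucket 5
799 -> bucket 7 (collision)
762 -> bucket 6 (collision)
963 -> bucket 3
967 -> bucket 7 (collision)
850 -> bucket 10
81 -> bucket 9
222 -> bucket 6 (collision)
Final buckets:
0: .
1: .
2: .
3: 963
4: .
5: 605
6: 978 -> 762 -> 222
7: 211 -> 799 -> 967
8: .
9: 81
10: 850
11: .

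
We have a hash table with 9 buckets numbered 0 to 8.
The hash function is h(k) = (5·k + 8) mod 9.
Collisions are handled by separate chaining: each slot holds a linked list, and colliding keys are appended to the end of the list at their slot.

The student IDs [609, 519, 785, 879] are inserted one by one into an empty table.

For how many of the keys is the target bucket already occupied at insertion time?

2

609 -> bucket 2
519 -> bucket 2 (collision)
785 -> bucket 0
879 -> bucket 2 (collision)
Final buckets:
0: 785
1: ∅
2: 609 -> 519 -> 879
3: ∅
4: ∅
5: ∅
6: ∅
7: ∅
8: ∅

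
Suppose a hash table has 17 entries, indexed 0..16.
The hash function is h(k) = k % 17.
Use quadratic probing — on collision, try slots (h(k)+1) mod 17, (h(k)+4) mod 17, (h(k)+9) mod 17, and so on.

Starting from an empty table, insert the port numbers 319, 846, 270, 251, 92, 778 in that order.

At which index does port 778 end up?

5

Insert 319: h=13, slot 13 empty -> index 13.
Insert 846: h=13, slot 13 occupied -> index 14.
Insert 270: h=15, slot 15 empty -> index 15.
Insert 251: h=13, slots 13,14 occupied -> index 0.
Insert 92: h=7, slot 7 empty -> index 7.
Insert 778: h=13, slots 13,14,0 occupied -> index 5.
Table: [251, _, _, _, _, 778, _, 92, _, _, _, _, _, 319, 846, 270, _]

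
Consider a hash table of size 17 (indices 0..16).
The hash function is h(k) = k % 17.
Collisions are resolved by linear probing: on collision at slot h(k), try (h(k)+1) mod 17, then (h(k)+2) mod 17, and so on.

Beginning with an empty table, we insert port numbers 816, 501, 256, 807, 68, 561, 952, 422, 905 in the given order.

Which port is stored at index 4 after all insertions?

952

816: h=0 → slot 0
501: h=8 → slot 8
256: h=1 → slot 1
807: h=8, probe 8,9 → slot 9
68: h=0, probe 0,1,2 → slot 2
561: h=0, probe 0,1,2,3 → slot 3
952: h=0, probe 0,1,2,3,4 → slot 4
422: h=14 → slot 14
905: h=4, probe 4,5 → slot 5
Table: [816, 256, 68, 561, 952, 905, ∅, ∅, 501, 807, ∅, ∅, ∅, ∅, 422, ∅, ∅]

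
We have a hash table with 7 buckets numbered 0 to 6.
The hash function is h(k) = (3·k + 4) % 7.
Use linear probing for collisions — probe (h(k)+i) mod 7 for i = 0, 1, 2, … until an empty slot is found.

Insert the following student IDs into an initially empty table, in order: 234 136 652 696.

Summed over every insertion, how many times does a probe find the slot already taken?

5

234: h=6 => slot 6
136: h=6, probe 6,0 => slot 0
652: h=0, probe 0,1 => slot 1
696: h=6, probe 6,0,1,2 => slot 2
Table: [136, 652, 696, -, -, -, 234]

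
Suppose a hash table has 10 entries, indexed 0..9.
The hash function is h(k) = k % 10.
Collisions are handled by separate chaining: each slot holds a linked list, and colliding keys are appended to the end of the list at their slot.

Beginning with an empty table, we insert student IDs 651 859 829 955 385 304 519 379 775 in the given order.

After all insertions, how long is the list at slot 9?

651 -> bucket 1
859 -> bucket 9
829 -> bucket 9 (collision)
955 -> bucket 5
385 -> bucket 5 (collision)
304 -> bucket 4
519 -> bucket 9 (collision)
379 -> bucket 9 (collision)
775 -> bucket 5 (collision)
Final buckets:
0: —
1: 651
2: —
3: —
4: 304
5: 955 -> 385 -> 775
6: —
7: —
8: —
9: 859 -> 829 -> 519 -> 379

4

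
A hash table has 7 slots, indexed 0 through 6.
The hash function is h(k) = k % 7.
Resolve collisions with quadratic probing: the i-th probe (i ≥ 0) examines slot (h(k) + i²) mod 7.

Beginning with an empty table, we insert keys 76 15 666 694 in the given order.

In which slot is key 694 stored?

Insert 76: h=6, slot 6 empty → index 6.
Insert 15: h=1, slot 1 empty → index 1.
Insert 666: h=1, slot 1 occupied → index 2.
Insert 694: h=1, slots 1,2 occupied → index 5.
Table: [∅, 15, 666, ∅, ∅, 694, 76]

5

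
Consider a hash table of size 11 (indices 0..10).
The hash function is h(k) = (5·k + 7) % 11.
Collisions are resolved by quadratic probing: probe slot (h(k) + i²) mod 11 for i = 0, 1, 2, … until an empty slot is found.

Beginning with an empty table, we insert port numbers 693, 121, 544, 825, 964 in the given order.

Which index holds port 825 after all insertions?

693: h=7 → slot 7
121: h=7, probe 7,8 → slot 8
544: h=10 → slot 10
825: h=7, probe 7,8,0 → slot 0
964: h=9 → slot 9
Table: [825, -, -, -, -, -, -, 693, 121, 964, 544]

0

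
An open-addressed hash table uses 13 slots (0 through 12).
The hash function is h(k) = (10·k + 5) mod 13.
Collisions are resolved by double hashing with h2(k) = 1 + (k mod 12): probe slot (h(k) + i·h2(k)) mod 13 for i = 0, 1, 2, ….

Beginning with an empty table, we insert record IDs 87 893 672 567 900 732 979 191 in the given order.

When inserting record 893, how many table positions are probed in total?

87: h=4 → slot 4
893: h=4, h2=6, probe 4,10 → slot 10
672: h=4, h2=1, probe 4,5 → slot 5
567: h=7 → slot 7
900: h=9 → slot 9
732: h=6 → slot 6
979: h=6, h2=8, probe 6,1 → slot 1
191: h=4, h2=12, probe 4,3 → slot 3
Table: [_, 979, _, 191, 87, 672, 732, 567, _, 900, 893, _, _]

2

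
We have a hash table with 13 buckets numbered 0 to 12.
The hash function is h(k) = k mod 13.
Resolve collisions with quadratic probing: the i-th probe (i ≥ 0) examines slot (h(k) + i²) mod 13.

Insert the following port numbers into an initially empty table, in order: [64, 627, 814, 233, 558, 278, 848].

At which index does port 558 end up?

Insert 64: h=12, slot 12 empty → index 12.
Insert 627: h=3, slot 3 empty → index 3.
Insert 814: h=8, slot 8 empty → index 8.
Insert 233: h=12, slot 12 occupied → index 0.
Insert 558: h=12, slots 12,0,3,8 occupied → index 2.
Insert 278: h=5, slot 5 empty → index 5.
Insert 848: h=3, slot 3 occupied → index 4.
Table: [233, ∅, 558, 627, 848, 278, ∅, ∅, 814, ∅, ∅, ∅, 64]

2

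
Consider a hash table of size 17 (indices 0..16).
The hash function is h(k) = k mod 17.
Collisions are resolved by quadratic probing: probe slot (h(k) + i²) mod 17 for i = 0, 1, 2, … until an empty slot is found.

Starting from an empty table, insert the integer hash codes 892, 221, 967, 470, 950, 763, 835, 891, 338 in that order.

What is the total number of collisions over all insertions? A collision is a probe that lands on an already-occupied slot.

892: h=8 -> slot 8
221: h=0 -> slot 0
967: h=15 -> slot 15
470: h=11 -> slot 11
950: h=15, probe 15,16 -> slot 16
763: h=15, probe 15,16,2 -> slot 2
835: h=2, probe 2,3 -> slot 3
891: h=7 -> slot 7
338: h=15, probe 15,16,2,7,14 -> slot 14
Table: [221, ., 763, 835, ., ., ., 891, 892, ., ., 470, ., ., 338, 967, 950]

8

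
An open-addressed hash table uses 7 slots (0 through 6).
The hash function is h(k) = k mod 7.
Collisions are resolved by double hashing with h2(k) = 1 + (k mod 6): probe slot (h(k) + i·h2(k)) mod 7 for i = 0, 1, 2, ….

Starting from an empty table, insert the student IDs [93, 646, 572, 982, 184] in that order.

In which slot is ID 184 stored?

1

93 hashes to 2; slot 2 is free -> place at 2.
646 hashes to 2, h2=5; 2 taken -> place at 0.
572 hashes to 5; slot 5 is free -> place at 5.
982 hashes to 2, h2=5; 2,0,5 taken -> place at 3.
184 hashes to 2, h2=5; 2,0,5,3 taken -> place at 1.
Table: [646, 184, 93, 982, _, 572, _]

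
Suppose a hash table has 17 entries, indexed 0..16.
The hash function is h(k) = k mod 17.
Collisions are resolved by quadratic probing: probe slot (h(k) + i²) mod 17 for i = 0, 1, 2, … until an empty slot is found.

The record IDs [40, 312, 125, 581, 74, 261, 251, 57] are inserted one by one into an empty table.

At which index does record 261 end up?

5

40: h=6 -> slot 6
312: h=6, probe 6,7 -> slot 7
125: h=6, probe 6,7,10 -> slot 10
581: h=3 -> slot 3
74: h=6, probe 6,7,10,15 -> slot 15
261: h=6, probe 6,7,10,15,5 -> slot 5
251: h=13 -> slot 13
57: h=6, probe 6,7,10,15,5,14 -> slot 14
Table: [_, _, _, 581, _, 261, 40, 312, _, _, 125, _, _, 251, 57, 74, _]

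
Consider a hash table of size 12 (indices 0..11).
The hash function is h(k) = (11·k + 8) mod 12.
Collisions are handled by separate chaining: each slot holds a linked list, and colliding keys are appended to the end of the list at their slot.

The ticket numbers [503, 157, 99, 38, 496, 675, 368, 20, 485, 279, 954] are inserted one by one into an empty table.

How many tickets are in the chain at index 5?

3

Insert 503: h=9, bucket 9 empty → new chain.
Insert 157: h=7, bucket 7 empty → new chain.
Insert 99: h=5, bucket 5 empty → new chain.
Insert 38: h=6, bucket 6 empty → new chain.
Insert 496: h=4, bucket 4 empty → new chain.
Insert 675: h=5, bucket 5 nonempty → append to chain.
Insert 368: h=0, bucket 0 empty → new chain.
Insert 20: h=0, bucket 0 nonempty → append to chain.
Insert 485: h=3, bucket 3 empty → new chain.
Insert 279: h=5, bucket 5 nonempty → append to chain.
Insert 954: h=2, bucket 2 empty → new chain.
Final buckets:
0: 368 -> 20
1: ∅
2: 954
3: 485
4: 496
5: 99 -> 675 -> 279
6: 38
7: 157
8: ∅
9: 503
10: ∅
11: ∅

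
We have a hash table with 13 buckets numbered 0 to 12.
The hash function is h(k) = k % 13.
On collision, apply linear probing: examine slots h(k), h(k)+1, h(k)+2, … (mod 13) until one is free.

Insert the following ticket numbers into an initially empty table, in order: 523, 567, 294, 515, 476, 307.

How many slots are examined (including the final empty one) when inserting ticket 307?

5

Insert 523: h=3, slot 3 empty => index 3.
Insert 567: h=8, slot 8 empty => index 8.
Insert 294: h=8, slot 8 occupied => index 9.
Insert 515: h=8, slots 8,9 occupied => index 10.
Insert 476: h=8, slots 8,9,10 occupied => index 11.
Insert 307: h=8, slots 8,9,10,11 occupied => index 12.
Table: [∅, ∅, ∅, 523, ∅, ∅, ∅, ∅, 567, 294, 515, 476, 307]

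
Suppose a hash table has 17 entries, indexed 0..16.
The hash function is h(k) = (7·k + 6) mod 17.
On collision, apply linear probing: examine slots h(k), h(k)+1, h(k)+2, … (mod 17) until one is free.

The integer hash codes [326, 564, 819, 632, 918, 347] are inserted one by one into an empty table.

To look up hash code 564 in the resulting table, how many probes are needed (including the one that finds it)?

2

Insert 326: h=10, slot 10 empty → index 10.
Insert 564: h=10, slot 10 occupied → index 11.
Insert 819: h=10, slots 10,11 occupied → index 12.
Insert 632: h=10, slots 10,11,12 occupied → index 13.
Insert 918: h=6, slot 6 empty → index 6.
Insert 347: h=4, slot 4 empty → index 4.
Table: [., ., ., ., 347, ., 918, ., ., ., 326, 564, 819, 632, ., ., .]
Lookup 564: h=10, probe 10,11 → found at 11.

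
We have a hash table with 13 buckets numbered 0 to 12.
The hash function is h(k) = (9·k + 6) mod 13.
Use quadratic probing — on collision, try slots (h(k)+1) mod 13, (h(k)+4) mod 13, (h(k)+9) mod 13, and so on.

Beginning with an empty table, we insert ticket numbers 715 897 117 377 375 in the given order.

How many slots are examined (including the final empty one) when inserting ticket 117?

3

715 hashes to 6; slot 6 is free -> place at 6.
897 hashes to 6; 6 taken -> place at 7.
117 hashes to 6; 6,7 taken -> place at 10.
377 hashes to 6; 6,7,10 taken -> place at 2.
375 hashes to 1; slot 1 is free -> place at 1.
Table: [-, 375, 377, -, -, -, 715, 897, -, -, 117, -, -]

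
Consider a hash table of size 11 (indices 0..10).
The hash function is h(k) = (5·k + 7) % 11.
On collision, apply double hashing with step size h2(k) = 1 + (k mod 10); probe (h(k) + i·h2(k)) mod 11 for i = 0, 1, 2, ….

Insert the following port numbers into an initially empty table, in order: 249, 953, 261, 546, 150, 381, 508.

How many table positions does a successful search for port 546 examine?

2

249 hashes to 9; slot 9 is free => place at 9.
953 hashes to 9, h2=4; 9 taken => place at 2.
261 hashes to 3; slot 3 is free => place at 3.
546 hashes to 9, h2=7; 9 taken => place at 5.
150 hashes to 9, h2=1; 9 taken => place at 10.
381 hashes to 9, h2=2; 9 taken => place at 0.
508 hashes to 6; slot 6 is free => place at 6.
Table: [381, —, 953, 261, —, 546, 508, —, —, 249, 150]
Lookup 546: h=9, h2=7, probe 9,5 → found at 5.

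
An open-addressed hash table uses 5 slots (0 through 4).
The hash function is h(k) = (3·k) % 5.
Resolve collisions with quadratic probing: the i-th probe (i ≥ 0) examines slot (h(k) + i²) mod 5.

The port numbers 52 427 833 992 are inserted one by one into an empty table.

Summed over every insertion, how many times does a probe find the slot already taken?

52 hashes to 1; slot 1 is free -> place at 1.
427 hashes to 1; 1 taken -> place at 2.
833 hashes to 4; slot 4 is free -> place at 4.
992 hashes to 1; 1,2 taken -> place at 0.
Table: [992, 52, 427, —, 833]

3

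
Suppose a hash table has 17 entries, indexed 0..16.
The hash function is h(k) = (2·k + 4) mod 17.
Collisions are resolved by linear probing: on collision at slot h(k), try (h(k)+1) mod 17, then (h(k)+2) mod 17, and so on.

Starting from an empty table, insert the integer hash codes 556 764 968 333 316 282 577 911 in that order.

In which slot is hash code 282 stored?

Insert 556: h=11, slot 11 empty → index 11.
Insert 764: h=2, slot 2 empty → index 2.
Insert 968: h=2, slot 2 occupied → index 3.
Insert 333: h=7, slot 7 empty → index 7.
Insert 316: h=7, slot 7 occupied → index 8.
Insert 282: h=7, slots 7,8 occupied → index 9.
Insert 577: h=2, slots 2,3 occupied → index 4.
Insert 911: h=7, slots 7,8,9 occupied → index 10.
Table: [_, _, 764, 968, 577, _, _, 333, 316, 282, 911, 556, _, _, _, _, _]

9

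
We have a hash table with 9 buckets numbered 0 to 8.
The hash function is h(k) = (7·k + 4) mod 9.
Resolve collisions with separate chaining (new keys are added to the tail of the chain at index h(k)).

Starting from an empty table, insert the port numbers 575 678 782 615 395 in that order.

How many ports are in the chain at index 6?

Insert 575: h=6, bucket 6 empty → new chain.
Insert 678: h=7, bucket 7 empty → new chain.
Insert 782: h=6, bucket 6 nonempty → append to chain.
Insert 615: h=7, bucket 7 nonempty → append to chain.
Insert 395: h=6, bucket 6 nonempty → append to chain.
Final buckets:
0: -
1: -
2: -
3: -
4: -
5: -
6: 575 -> 782 -> 395
7: 678 -> 615
8: -

3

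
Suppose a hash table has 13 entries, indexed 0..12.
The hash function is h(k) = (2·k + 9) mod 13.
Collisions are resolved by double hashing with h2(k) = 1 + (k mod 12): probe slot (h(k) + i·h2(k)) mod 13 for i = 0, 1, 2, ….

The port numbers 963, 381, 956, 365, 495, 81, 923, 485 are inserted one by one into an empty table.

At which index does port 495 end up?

963 hashes to 11; slot 11 is free → place at 11.
381 hashes to 4; slot 4 is free → place at 4.
956 hashes to 10; slot 10 is free → place at 10.
365 hashes to 11, h2=6; 11,4,10 taken → place at 3.
495 hashes to 11, h2=4; 11 taken → place at 2.
81 hashes to 2, h2=10; 2 taken → place at 12.
923 hashes to 9; slot 9 is free → place at 9.
485 hashes to 4, h2=6; 4,10,3,9,2 taken → place at 8.
Table: [-, -, 495, 365, 381, -, -, -, 485, 923, 956, 963, 81]

2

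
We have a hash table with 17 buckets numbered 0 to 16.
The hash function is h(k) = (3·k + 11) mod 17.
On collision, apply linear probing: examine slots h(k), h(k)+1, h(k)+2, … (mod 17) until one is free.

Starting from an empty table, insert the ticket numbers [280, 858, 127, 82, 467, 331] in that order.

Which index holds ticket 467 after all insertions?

Insert 280: h=1, slot 1 empty → index 1.
Insert 858: h=1, slot 1 occupied → index 2.
Insert 127: h=1, slots 1,2 occupied → index 3.
Insert 82: h=2, slots 2,3 occupied → index 4.
Insert 467: h=1, slots 1,2,3,4 occupied → index 5.
Insert 331: h=1, slots 1,2,3,4,5 occupied → index 6.
Table: [∅, 280, 858, 127, 82, 467, 331, ∅, ∅, ∅, ∅, ∅, ∅, ∅, ∅, ∅, ∅]

5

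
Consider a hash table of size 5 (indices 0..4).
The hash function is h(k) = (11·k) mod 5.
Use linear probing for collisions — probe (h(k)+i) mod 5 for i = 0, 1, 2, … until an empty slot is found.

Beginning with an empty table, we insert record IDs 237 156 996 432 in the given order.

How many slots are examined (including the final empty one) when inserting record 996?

237: h=2 => slot 2
156: h=1 => slot 1
996: h=1, probe 1,2,3 => slot 3
432: h=2, probe 2,3,4 => slot 4
Table: [., 156, 237, 996, 432]

3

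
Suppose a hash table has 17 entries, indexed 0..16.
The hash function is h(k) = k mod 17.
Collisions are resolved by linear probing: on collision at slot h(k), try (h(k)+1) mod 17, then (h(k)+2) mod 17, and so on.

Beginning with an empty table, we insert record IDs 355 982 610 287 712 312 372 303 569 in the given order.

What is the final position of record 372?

355: h=15 -> slot 15
982: h=13 -> slot 13
610: h=15, probe 15,16 -> slot 16
287: h=15, probe 15,16,0 -> slot 0
712: h=15, probe 15,16,0,1 -> slot 1
312: h=6 -> slot 6
372: h=15, probe 15,16,0,1,2 -> slot 2
303: h=14 -> slot 14
569: h=8 -> slot 8
Table: [287, 712, 372, _, _, _, 312, _, 569, _, _, _, _, 982, 303, 355, 610]

2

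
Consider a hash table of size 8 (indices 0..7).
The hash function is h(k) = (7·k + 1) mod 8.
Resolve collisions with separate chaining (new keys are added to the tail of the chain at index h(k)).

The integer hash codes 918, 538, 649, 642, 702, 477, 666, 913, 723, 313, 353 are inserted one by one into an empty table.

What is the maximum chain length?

918 -> bucket 3
538 -> bucket 7
649 -> bucket 0
642 -> bucket 7 (collision)
702 -> bucket 3 (collision)
477 -> bucket 4
666 -> bucket 7 (collision)
913 -> bucket 0 (collision)
723 -> bucket 6
313 -> bucket 0 (collision)
353 -> bucket 0 (collision)
Final buckets:
0: 649 -> 913 -> 313 -> 353
1: —
2: —
3: 918 -> 702
4: 477
5: —
6: 723
7: 538 -> 642 -> 666

4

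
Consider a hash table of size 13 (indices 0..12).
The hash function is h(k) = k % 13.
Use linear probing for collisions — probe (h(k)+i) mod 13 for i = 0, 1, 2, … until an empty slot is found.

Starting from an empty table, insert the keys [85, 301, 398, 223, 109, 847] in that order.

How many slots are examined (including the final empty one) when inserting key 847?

3

85 hashes to 7; slot 7 is free → place at 7.
301 hashes to 2; slot 2 is free → place at 2.
398 hashes to 8; slot 8 is free → place at 8.
223 hashes to 2; 2 taken → place at 3.
109 hashes to 5; slot 5 is free → place at 5.
847 hashes to 2; 2,3 taken → place at 4.
Table: [-, -, 301, 223, 847, 109, -, 85, 398, -, -, -, -]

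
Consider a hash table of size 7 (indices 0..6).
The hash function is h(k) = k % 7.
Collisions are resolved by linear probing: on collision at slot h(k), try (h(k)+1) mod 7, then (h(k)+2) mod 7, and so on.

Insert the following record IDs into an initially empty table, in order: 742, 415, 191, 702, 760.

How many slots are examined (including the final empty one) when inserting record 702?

Insert 742: h=0, slot 0 empty -> index 0.
Insert 415: h=2, slot 2 empty -> index 2.
Insert 191: h=2, slot 2 occupied -> index 3.
Insert 702: h=2, slots 2,3 occupied -> index 4.
Insert 760: h=4, slot 4 occupied -> index 5.
Table: [742, —, 415, 191, 702, 760, —]

3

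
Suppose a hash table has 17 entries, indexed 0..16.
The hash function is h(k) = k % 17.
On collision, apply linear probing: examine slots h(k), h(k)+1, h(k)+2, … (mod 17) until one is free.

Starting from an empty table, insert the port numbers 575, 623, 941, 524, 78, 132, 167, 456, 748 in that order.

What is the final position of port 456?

575 hashes to 14; slot 14 is free => place at 14.
623 hashes to 11; slot 11 is free => place at 11.
941 hashes to 6; slot 6 is free => place at 6.
524 hashes to 14; 14 taken => place at 15.
78 hashes to 10; slot 10 is free => place at 10.
132 hashes to 13; slot 13 is free => place at 13.
167 hashes to 14; 14,15 taken => place at 16.
456 hashes to 14; 14,15,16 taken => place at 0.
748 hashes to 0; 0 taken => place at 1.
Table: [456, 748, —, —, —, —, 941, —, —, —, 78, 623, —, 132, 575, 524, 167]

0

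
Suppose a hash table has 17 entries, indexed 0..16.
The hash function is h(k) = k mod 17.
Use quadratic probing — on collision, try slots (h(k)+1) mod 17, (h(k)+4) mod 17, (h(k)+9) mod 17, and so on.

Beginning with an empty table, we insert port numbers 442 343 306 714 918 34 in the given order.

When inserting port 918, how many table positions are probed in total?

4

442: h=0 -> slot 0
343: h=3 -> slot 3
306: h=0, probe 0,1 -> slot 1
714: h=0, probe 0,1,4 -> slot 4
918: h=0, probe 0,1,4,9 -> slot 9
34: h=0, probe 0,1,4,9,16 -> slot 16
Table: [442, 306, _, 343, 714, _, _, _, _, 918, _, _, _, _, _, _, 34]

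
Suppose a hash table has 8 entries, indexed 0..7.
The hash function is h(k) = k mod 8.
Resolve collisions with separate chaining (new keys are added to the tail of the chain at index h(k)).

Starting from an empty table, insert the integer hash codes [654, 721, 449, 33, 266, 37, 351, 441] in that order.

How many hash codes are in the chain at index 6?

1

Insert 654: h=6, bucket 6 empty → new chain.
Insert 721: h=1, bucket 1 empty → new chain.
Insert 449: h=1, bucket 1 nonempty → append to chain.
Insert 33: h=1, bucket 1 nonempty → append to chain.
Insert 266: h=2, bucket 2 empty → new chain.
Insert 37: h=5, bucket 5 empty → new chain.
Insert 351: h=7, bucket 7 empty → new chain.
Insert 441: h=1, bucket 1 nonempty → append to chain.
Final buckets:
0: ∅
1: 721 -> 449 -> 33 -> 441
2: 266
3: ∅
4: ∅
5: 37
6: 654
7: 351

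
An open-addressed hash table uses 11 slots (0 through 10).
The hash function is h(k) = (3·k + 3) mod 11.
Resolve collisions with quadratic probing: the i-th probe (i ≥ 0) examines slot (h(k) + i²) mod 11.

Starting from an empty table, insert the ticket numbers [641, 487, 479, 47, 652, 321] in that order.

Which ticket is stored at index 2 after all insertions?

Insert 641: h=1, slot 1 empty → index 1.
Insert 487: h=1, slot 1 occupied → index 2.
Insert 479: h=10, slot 10 empty → index 10.
Insert 47: h=1, slots 1,2 occupied → index 5.
Insert 652: h=1, slots 1,2,5,10 occupied → index 6.
Insert 321: h=9, slot 9 empty → index 9.
Table: [—, 641, 487, —, —, 47, 652, —, —, 321, 479]

487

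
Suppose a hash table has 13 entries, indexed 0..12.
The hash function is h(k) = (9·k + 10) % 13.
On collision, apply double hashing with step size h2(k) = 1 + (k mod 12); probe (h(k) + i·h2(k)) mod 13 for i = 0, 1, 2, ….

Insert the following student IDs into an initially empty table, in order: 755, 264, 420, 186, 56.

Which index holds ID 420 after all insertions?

8

755 hashes to 6; slot 6 is free -> place at 6.
264 hashes to 7; slot 7 is free -> place at 7.
420 hashes to 7, h2=1; 7 taken -> place at 8.
186 hashes to 7, h2=7; 7 taken -> place at 1.
56 hashes to 7, h2=9; 7 taken -> place at 3.
Table: [., 186, ., 56, ., ., 755, 264, 420, ., ., ., .]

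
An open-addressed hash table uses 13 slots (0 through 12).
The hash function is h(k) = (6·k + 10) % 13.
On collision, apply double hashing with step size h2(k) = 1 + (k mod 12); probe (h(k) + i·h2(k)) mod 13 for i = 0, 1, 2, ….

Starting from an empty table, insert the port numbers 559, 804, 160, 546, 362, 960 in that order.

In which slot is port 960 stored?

Insert 559: h=10, slot 10 empty => index 10.
Insert 804: h=11, slot 11 empty => index 11.
Insert 160: h=8, slot 8 empty => index 8.
Insert 546: h=10, h2=7, slot 10 occupied => index 4.
Insert 362: h=11, h2=3, slot 11 occupied => index 1.
Insert 960: h=11, h2=1, slot 11 occupied => index 12.
Table: [., 362, ., ., 546, ., ., ., 160, ., 559, 804, 960]

12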